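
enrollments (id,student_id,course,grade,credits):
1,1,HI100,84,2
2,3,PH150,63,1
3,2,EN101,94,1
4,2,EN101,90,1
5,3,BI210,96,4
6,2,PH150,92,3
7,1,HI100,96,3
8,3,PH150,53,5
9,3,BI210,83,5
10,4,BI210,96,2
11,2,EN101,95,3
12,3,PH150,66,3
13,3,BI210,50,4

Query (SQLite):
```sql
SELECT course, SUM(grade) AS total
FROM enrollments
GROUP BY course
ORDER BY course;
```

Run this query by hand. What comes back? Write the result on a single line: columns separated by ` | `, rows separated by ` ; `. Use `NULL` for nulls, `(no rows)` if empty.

Partition enrollments by course; compute SUM(grade) within each group.
  BI210: ids {5, 9, 10, 13} → SUM(grade)=325
  EN101: ids {3, 4, 11} → SUM(grade)=279
  HI100: ids {1, 7} → SUM(grade)=180
  PH150: ids {2, 6, 8, 12} → SUM(grade)=274

BI210 | 325 ; EN101 | 279 ; HI100 | 180 ; PH150 | 274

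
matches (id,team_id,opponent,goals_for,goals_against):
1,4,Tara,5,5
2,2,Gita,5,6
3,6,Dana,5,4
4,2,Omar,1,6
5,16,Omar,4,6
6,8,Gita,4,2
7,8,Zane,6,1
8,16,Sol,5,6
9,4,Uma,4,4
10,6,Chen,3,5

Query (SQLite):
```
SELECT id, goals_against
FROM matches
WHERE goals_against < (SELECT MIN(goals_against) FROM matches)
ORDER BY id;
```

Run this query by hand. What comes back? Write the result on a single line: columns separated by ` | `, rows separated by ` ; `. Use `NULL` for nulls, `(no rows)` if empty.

(no rows)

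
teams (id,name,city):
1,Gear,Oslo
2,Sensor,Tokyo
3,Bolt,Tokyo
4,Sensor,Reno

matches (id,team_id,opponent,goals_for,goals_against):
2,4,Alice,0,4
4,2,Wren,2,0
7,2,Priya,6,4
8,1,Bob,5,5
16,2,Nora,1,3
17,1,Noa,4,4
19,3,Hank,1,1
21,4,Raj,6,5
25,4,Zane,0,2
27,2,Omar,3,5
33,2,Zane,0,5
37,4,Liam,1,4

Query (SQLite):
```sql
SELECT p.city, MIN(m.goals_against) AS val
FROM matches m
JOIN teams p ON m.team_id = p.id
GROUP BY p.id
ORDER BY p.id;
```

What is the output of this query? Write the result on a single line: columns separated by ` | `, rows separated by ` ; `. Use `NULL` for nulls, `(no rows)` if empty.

Oslo | 4 ; Tokyo | 0 ; Tokyo | 1 ; Reno | 2

Join each matches row to its teams via team_id.
Group joined rows by teams.id; compute MIN(m.goals_against) per group.
  1: ids {8, 17} → MIN(m.goals_against)=4
  2: ids {4, 7, 16, 27, 33} → MIN(m.goals_against)=0
  3: ids {19} → MIN(m.goals_against)=1
  4: ids {2, 21, 25, 37} → MIN(m.goals_against)=2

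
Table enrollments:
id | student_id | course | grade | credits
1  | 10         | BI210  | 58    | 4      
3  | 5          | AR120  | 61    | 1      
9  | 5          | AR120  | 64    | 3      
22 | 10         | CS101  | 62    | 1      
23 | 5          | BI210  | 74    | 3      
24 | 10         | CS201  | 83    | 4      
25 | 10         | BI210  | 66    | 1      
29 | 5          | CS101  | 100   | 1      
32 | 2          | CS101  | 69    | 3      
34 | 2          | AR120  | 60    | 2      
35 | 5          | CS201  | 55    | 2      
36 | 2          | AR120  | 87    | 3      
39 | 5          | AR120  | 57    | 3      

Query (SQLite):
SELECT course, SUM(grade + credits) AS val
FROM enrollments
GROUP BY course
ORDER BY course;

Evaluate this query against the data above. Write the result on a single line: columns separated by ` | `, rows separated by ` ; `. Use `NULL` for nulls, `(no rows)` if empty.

For each row compute grade + credits.
Group by course; take SUM of the expression per group.
  AR120: ids {3, 9, 34, 36, 39} → SUM(grade + credits)=341
  BI210: ids {1, 23, 25} → SUM(grade + credits)=206
  CS101: ids {22, 29, 32} → SUM(grade + credits)=236
  CS201: ids {24, 35} → SUM(grade + credits)=144

AR120 | 341 ; BI210 | 206 ; CS101 | 236 ; CS201 | 144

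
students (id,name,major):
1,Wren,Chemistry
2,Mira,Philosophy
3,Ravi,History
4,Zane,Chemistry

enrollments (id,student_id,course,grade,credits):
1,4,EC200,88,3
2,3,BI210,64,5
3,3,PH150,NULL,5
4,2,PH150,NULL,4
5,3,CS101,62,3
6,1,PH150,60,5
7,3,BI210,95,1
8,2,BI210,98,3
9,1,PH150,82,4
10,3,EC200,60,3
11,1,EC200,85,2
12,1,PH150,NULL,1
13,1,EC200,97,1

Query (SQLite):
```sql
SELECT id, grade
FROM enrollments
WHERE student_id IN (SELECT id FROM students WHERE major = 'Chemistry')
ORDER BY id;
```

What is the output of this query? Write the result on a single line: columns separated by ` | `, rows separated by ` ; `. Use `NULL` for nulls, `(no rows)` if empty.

1 | 88 ; 6 | 60 ; 9 | 82 ; 11 | 85 ; 12 | NULL ; 13 | 97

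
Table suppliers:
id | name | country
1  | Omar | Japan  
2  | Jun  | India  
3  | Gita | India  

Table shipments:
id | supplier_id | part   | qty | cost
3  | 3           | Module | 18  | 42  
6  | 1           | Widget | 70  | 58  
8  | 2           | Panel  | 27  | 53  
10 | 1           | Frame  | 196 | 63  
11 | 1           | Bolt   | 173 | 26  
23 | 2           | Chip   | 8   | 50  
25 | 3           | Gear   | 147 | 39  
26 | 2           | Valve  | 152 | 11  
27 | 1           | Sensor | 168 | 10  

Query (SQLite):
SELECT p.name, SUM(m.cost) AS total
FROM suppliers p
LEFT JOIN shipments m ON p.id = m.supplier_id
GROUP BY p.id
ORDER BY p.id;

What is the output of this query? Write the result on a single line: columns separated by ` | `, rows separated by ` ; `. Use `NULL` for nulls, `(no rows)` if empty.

Omar | 157 ; Jun | 114 ; Gita | 81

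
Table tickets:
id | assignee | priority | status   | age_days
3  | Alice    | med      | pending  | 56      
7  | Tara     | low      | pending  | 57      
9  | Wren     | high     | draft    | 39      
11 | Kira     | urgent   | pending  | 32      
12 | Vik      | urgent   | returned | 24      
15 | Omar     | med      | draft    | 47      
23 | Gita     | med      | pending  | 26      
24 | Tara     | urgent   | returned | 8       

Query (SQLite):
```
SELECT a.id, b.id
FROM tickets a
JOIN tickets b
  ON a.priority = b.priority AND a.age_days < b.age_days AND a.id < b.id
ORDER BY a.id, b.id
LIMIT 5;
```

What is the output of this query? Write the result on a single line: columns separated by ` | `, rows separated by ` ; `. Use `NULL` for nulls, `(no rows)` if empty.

(no rows)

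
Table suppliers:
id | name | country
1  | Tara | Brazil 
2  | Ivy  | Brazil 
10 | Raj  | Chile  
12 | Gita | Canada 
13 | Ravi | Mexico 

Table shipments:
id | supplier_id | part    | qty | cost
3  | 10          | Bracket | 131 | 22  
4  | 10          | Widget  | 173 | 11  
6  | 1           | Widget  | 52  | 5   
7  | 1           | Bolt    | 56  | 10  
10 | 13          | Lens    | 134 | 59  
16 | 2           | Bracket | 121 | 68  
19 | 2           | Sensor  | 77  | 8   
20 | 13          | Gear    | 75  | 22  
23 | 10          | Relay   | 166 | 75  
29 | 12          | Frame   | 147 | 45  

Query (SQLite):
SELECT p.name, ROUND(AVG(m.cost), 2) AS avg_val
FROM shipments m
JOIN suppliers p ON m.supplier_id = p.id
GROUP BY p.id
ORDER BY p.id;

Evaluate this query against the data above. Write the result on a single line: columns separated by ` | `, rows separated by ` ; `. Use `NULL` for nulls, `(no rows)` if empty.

Tara | 7.5 ; Ivy | 38 ; Raj | 36 ; Gita | 45 ; Ravi | 40.5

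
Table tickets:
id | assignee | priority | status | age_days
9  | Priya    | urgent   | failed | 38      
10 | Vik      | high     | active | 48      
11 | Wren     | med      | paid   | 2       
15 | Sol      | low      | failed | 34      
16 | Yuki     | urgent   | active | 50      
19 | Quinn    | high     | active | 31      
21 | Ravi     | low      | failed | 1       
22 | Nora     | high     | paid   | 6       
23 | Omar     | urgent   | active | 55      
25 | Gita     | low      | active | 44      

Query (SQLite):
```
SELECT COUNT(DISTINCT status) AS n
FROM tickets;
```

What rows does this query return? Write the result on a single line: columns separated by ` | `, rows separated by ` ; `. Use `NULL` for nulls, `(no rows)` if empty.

Count distinct non-NULL status values.

3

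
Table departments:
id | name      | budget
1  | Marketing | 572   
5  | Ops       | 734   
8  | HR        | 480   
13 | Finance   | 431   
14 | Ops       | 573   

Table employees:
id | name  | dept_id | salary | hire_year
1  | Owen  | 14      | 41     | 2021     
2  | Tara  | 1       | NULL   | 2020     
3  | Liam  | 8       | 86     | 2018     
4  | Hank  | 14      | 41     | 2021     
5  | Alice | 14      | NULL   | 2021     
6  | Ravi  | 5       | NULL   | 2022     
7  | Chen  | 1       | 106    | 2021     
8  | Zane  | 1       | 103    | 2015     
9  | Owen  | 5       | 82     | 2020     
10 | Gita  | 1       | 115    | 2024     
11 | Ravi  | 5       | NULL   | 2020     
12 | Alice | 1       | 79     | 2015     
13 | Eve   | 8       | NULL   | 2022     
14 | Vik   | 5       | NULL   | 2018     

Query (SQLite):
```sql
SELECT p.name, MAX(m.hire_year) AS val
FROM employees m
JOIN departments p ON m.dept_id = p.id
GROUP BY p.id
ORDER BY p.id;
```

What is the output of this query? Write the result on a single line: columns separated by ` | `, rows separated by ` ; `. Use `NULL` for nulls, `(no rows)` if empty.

Join each employees row to its departments via dept_id.
Group joined rows by departments.id; compute MAX(m.hire_year) per group.
  1: ids {2, 7, 8, 10, 12} → MAX(m.hire_year)=2024
  5: ids {6, 9, 11, 14} → MAX(m.hire_year)=2022
  8: ids {3, 13} → MAX(m.hire_year)=2022
  14: ids {1, 4, 5} → MAX(m.hire_year)=2021

Marketing | 2024 ; Ops | 2022 ; HR | 2022 ; Ops | 2021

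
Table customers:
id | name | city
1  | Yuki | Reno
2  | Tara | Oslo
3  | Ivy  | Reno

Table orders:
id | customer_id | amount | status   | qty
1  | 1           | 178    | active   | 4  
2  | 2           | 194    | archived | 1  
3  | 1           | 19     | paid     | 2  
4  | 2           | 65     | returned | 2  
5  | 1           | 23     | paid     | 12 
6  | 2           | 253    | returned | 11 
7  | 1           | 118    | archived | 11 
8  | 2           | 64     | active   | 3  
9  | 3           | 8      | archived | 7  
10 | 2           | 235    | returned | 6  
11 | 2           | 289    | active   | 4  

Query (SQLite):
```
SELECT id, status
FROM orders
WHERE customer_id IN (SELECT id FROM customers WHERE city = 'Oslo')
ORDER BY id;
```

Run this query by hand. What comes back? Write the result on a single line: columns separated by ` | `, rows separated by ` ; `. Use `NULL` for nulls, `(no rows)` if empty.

Inner query: customers.id where city = 'Oslo'.
Outer: keep orders rows whose customer_id is in that set.
Inner query → {2}

2 | archived ; 4 | returned ; 6 | returned ; 8 | active ; 10 | returned ; 11 | active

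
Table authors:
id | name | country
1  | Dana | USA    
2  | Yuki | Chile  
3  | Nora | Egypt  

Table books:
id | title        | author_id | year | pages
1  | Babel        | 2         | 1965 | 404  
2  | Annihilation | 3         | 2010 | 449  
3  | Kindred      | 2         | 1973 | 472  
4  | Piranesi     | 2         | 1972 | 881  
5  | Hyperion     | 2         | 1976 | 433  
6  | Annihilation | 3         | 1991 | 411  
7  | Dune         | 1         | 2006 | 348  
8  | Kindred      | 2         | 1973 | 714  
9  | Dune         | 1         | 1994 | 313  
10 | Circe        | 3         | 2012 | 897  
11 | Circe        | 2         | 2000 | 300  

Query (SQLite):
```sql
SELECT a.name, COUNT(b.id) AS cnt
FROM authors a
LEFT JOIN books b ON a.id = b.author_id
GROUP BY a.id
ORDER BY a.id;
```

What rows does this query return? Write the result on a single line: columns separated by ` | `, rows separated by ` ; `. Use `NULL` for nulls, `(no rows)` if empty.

LEFT JOIN keeps every authors row; unmatched ones get NULL for books columns.
Group by authors.id and compute COUNT(b.id). COUNT(col) of an all-NULL group is 0.
  1: ids {7, 9} → COUNT(b.id)=2
  2: ids {1, 3, 4, 5, 8, 11} → COUNT(b.id)=6
  3: ids {2, 6, 10} → COUNT(b.id)=3

Dana | 2 ; Yuki | 6 ; Nora | 3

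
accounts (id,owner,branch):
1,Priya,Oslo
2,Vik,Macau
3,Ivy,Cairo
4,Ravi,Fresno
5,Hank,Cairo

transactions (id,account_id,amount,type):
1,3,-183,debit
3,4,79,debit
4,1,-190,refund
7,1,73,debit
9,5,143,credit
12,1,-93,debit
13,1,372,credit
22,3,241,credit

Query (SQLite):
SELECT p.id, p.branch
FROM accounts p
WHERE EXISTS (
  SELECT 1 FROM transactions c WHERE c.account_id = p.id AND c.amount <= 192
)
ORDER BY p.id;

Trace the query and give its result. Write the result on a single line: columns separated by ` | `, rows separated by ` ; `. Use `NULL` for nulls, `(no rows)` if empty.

For each accounts row, check whether any transactions with matching account_id has amount <= 192.
Keep rows where that is true.

1 | Oslo ; 3 | Cairo ; 4 | Fresno ; 5 | Cairo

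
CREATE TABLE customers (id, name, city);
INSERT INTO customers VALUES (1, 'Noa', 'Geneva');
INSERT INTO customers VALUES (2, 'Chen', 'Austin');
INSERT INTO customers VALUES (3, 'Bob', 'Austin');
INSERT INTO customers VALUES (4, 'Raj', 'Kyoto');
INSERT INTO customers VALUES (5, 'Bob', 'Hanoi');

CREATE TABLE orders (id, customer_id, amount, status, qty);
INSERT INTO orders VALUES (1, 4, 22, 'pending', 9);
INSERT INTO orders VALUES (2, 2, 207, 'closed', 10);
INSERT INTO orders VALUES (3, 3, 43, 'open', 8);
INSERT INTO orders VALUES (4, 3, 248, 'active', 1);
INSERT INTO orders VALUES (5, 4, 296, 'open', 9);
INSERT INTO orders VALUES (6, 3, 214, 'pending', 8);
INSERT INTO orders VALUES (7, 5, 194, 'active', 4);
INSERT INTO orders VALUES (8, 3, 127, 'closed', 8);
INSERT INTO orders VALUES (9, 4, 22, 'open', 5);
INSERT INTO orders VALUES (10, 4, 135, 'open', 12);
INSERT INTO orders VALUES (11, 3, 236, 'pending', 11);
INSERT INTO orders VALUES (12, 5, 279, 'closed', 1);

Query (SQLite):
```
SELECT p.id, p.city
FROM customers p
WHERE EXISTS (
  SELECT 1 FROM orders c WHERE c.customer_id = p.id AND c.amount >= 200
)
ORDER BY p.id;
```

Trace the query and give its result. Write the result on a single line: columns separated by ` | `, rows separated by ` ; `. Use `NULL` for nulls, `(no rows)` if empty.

For each customers row, check whether any orders with matching customer_id has amount >= 200.
Keep rows where that is true.

2 | Austin ; 3 | Austin ; 4 | Kyoto ; 5 | Hanoi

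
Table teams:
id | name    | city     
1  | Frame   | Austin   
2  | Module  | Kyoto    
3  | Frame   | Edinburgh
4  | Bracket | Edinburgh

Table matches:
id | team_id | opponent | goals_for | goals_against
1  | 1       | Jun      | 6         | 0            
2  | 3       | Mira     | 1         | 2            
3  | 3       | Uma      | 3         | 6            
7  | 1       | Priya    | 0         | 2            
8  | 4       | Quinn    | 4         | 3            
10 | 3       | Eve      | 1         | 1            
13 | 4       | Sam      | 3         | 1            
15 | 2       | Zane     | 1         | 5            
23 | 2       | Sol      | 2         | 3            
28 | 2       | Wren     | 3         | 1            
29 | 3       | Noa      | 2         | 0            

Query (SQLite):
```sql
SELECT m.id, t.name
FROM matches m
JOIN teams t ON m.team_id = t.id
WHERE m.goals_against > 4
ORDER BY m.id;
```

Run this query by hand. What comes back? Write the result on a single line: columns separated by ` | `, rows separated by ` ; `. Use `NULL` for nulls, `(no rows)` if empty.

Each matches row matches the teams row where team_id = teams.id.
Then keep rows with m.goals_against > 4.

3 | Frame ; 15 | Module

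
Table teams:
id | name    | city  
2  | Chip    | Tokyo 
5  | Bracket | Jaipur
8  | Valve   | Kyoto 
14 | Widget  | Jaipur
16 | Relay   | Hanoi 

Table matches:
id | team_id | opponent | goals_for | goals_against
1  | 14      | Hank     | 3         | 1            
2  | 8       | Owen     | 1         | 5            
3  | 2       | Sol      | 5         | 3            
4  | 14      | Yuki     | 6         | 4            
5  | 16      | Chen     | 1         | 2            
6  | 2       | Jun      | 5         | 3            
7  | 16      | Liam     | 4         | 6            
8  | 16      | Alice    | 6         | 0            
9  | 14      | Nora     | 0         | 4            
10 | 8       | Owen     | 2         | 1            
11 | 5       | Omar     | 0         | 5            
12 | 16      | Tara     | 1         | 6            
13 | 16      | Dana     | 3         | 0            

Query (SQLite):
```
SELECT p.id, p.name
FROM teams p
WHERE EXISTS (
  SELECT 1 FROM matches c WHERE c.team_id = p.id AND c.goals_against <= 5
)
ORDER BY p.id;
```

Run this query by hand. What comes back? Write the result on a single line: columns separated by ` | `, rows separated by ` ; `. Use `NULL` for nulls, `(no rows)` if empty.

2 | Chip ; 5 | Bracket ; 8 | Valve ; 14 | Widget ; 16 | Relay

For each teams row, check whether any matches with matching team_id has goals_against <= 5.
Keep rows where that is true.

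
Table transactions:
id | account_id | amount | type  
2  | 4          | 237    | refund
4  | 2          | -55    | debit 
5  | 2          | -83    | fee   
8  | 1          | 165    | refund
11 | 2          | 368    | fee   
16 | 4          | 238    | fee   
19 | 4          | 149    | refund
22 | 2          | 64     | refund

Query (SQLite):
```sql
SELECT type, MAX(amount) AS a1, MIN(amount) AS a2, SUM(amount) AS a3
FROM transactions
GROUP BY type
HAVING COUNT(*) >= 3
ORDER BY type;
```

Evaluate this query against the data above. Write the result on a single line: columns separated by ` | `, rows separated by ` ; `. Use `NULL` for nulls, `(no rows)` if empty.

fee | 368 | -83 | 523 ; refund | 237 | 64 | 615

Group transactions by type.
Per group compute: MAX(amount), MIN(amount), SUM(amount).
HAVING: drop groups with fewer than 3 rows.
  debit: ids {4} → MAX(amount)=-55, MIN(amount)=-55, SUM(amount)=-55
  fee: ids {5, 11, 16} → MAX(amount)=368, MIN(amount)=-83, SUM(amount)=523
  refund: ids {2, 8, 19, 22} → MAX(amount)=237, MIN(amount)=64, SUM(amount)=615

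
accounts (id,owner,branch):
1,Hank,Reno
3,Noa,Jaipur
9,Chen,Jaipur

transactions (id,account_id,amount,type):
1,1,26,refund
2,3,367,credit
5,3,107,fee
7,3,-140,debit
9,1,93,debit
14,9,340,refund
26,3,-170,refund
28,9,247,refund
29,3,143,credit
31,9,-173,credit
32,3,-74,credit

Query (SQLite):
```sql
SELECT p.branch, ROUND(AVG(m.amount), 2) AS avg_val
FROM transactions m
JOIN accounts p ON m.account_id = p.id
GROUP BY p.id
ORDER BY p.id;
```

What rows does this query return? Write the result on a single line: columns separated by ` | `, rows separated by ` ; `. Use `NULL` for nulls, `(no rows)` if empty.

Reno | 59.5 ; Jaipur | 38.83 ; Jaipur | 138

Join each transactions row to its accounts via account_id.
Group joined rows by accounts.id; compute ROUND(AVG(m.amount), 2) per group.
  1: ids {1, 9} → ROUND(AVG(m.amount), 2)=59.5
  3: ids {2, 5, 7, 26, 29, 32} → ROUND(AVG(m.amount), 2)=38.83
  9: ids {14, 28, 31} → ROUND(AVG(m.amount), 2)=138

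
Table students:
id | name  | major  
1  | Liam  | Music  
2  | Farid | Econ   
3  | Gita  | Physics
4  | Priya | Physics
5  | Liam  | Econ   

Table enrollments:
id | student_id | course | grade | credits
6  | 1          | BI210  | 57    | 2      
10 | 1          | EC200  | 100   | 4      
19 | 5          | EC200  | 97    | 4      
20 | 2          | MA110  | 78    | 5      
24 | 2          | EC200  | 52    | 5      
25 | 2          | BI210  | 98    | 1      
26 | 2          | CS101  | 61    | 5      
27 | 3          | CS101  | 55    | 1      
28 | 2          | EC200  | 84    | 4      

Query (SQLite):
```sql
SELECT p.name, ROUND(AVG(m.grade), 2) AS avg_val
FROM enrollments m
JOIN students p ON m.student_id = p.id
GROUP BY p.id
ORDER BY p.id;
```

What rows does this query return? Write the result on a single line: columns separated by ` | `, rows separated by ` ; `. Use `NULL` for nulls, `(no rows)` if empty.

Join each enrollments row to its students via student_id.
Group joined rows by students.id; compute ROUND(AVG(m.grade), 2) per group.
  1: ids {6, 10} → ROUND(AVG(m.grade), 2)=78.5
  2: ids {20, 24, 25, 26, 28} → ROUND(AVG(m.grade), 2)=74.6
  3: ids {27} → ROUND(AVG(m.grade), 2)=55
  5: ids {19} → ROUND(AVG(m.grade), 2)=97

Liam | 78.5 ; Farid | 74.6 ; Gita | 55 ; Liam | 97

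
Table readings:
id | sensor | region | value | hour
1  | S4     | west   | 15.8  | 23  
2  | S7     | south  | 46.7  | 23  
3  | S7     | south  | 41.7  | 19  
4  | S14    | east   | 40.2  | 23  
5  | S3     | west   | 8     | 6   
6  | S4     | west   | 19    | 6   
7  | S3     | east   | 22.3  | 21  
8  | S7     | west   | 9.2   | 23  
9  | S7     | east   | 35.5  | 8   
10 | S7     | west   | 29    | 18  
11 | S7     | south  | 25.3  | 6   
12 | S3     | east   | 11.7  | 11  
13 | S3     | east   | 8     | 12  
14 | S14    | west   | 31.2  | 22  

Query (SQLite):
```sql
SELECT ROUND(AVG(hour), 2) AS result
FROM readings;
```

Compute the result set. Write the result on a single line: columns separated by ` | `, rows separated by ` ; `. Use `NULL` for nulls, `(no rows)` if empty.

15.79

All hour values: [23, 23, 19, 23, 6, 6, 21, 23, 8, 18, 6, 11, 12, 22].
AVG = 221 / 14 (rounded to 2 dp).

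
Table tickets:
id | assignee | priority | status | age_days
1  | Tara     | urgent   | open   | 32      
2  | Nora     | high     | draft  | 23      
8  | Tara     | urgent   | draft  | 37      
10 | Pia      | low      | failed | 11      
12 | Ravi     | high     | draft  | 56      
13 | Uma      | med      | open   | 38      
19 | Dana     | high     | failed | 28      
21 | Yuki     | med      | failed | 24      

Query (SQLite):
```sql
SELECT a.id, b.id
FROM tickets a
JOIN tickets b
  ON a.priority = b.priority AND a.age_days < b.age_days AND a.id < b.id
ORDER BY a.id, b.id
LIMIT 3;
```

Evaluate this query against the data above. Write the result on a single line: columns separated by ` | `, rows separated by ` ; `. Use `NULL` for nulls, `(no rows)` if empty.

1 | 8 ; 2 | 12 ; 2 | 19

Pairs (a,b) with same priority, a.age_days < b.age_days, a.id < b.id.
priority groups: high:{2,12,19} low:{10} med:{13,21} urgent:{1,8}
Ordered by (a.id, b.id); first 3.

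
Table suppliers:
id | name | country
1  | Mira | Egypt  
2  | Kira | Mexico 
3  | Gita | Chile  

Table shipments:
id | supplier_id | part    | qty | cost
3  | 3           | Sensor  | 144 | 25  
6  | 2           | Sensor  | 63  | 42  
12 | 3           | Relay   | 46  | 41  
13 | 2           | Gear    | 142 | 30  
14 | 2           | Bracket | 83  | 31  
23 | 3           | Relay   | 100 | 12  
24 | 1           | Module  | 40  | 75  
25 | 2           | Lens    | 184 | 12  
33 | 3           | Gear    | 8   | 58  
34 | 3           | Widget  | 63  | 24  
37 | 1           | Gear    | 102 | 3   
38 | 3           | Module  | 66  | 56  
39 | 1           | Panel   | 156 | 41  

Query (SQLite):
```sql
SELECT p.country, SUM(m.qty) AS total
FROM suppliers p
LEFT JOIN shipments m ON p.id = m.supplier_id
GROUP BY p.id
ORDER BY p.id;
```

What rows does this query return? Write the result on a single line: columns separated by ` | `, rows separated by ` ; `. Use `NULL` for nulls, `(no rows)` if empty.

Egypt | 298 ; Mexico | 472 ; Chile | 427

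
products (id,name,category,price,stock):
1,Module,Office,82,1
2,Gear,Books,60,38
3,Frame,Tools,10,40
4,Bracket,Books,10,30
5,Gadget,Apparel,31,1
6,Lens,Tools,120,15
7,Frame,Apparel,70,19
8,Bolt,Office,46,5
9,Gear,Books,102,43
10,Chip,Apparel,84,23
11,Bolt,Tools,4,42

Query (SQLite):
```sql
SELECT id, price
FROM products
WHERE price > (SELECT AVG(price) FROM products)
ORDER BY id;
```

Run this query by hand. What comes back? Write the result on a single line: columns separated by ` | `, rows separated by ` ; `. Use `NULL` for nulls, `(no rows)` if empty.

Scalar subquery: AVG(price) over all products rows = 56.272727 (≈; comparison uses full precision).
Keep rows where price > that value.

1 | 82 ; 2 | 60 ; 6 | 120 ; 7 | 70 ; 9 | 102 ; 10 | 84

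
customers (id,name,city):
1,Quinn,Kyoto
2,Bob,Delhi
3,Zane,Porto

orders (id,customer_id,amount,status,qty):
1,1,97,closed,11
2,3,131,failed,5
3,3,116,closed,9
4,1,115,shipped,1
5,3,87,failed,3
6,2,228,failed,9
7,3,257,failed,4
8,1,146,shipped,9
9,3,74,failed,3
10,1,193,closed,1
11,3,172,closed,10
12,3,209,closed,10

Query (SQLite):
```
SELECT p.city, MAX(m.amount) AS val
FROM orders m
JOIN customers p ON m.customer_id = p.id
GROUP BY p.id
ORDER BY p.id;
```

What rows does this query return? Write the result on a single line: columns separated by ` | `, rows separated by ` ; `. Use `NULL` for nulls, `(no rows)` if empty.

Kyoto | 193 ; Delhi | 228 ; Porto | 257

Join each orders row to its customers via customer_id.
Group joined rows by customers.id; compute MAX(m.amount) per group.
  1: ids {1, 4, 8, 10} → MAX(m.amount)=193
  2: ids {6} → MAX(m.amount)=228
  3: ids {2, 3, 5, 7, 9, 11, 12} → MAX(m.amount)=257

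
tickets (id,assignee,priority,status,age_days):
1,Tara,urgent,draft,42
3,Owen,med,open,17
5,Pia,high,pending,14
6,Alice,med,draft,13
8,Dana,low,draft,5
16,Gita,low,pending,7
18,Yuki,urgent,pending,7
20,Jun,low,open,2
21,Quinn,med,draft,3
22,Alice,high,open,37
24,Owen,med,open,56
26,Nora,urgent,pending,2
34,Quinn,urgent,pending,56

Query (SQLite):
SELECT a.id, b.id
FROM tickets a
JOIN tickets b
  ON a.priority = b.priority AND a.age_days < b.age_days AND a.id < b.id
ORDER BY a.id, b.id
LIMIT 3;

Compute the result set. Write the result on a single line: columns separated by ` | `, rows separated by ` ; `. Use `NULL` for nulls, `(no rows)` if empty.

Pairs (a,b) with same priority, a.age_days < b.age_days, a.id < b.id.
priority groups: high:{5,22} low:{8,16,20} med:{3,6,21,24} urgent:{1,18,26,34}
Ordered by (a.id, b.id); first 3.

1 | 34 ; 3 | 24 ; 5 | 22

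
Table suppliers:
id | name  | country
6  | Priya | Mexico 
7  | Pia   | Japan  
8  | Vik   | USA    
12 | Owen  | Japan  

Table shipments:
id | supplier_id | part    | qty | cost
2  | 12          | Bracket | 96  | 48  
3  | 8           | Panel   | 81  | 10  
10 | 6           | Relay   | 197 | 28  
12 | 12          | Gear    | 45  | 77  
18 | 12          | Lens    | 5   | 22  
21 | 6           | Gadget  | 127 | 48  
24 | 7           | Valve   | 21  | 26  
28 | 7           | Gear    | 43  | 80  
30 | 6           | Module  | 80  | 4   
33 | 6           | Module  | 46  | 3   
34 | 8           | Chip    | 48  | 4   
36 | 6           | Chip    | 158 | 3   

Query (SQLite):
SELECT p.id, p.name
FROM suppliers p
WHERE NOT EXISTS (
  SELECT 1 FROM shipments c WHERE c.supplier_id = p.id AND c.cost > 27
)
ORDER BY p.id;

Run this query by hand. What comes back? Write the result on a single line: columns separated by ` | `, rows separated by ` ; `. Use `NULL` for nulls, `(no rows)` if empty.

For each suppliers row, check whether any shipments with matching supplier_id has cost > 27.
Keep rows where that is false.

8 | Vik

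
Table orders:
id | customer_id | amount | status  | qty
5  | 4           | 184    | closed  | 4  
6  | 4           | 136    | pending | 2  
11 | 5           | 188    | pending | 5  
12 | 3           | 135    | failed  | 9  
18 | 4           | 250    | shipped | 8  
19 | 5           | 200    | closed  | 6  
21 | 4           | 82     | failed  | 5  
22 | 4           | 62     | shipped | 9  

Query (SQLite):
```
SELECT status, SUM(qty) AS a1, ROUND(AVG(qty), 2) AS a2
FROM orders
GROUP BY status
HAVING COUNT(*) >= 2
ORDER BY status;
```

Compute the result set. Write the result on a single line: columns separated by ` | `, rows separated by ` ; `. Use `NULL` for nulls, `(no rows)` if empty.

Group orders by status.
Per group compute: SUM(qty), ROUND(AVG(qty), 2).
HAVING: drop groups with fewer than 2 rows.
  closed: ids {5, 19} → SUM(qty)=10, ROUND(AVG(qty), 2)=5
  failed: ids {12, 21} → SUM(qty)=14, ROUND(AVG(qty), 2)=7
  pending: ids {6, 11} → SUM(qty)=7, ROUND(AVG(qty), 2)=3.5
  shipped: ids {18, 22} → SUM(qty)=17, ROUND(AVG(qty), 2)=8.5

closed | 10 | 5 ; failed | 14 | 7 ; pending | 7 | 3.5 ; shipped | 17 | 8.5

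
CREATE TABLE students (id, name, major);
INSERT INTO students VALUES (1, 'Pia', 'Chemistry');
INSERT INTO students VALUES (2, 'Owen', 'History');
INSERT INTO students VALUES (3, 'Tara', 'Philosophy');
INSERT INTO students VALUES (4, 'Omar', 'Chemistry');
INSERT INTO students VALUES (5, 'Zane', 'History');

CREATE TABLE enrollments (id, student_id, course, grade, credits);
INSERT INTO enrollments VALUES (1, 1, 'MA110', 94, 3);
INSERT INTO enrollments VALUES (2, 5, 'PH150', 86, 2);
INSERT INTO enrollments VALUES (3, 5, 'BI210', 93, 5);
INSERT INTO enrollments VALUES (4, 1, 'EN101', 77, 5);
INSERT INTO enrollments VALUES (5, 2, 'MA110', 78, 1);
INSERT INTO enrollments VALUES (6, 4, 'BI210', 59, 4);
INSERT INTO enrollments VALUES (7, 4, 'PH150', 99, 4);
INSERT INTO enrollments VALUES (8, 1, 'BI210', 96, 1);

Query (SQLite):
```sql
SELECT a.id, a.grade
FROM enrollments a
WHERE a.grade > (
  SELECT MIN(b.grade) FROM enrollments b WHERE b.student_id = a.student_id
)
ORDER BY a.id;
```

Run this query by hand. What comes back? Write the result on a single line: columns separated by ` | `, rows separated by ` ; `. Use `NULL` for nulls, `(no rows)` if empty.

1 | 94 ; 3 | 93 ; 7 | 99 ; 8 | 96

For each enrollments row a, compute MIN(grade) over rows sharing a.student_id.
Keep row a if a.grade > that per-group MIN.
  student_id=1: MIN(grade) = 77
  student_id=2: MIN(grade) = 78
  student_id=4: MIN(grade) = 59
  student_id=5: MIN(grade) = 86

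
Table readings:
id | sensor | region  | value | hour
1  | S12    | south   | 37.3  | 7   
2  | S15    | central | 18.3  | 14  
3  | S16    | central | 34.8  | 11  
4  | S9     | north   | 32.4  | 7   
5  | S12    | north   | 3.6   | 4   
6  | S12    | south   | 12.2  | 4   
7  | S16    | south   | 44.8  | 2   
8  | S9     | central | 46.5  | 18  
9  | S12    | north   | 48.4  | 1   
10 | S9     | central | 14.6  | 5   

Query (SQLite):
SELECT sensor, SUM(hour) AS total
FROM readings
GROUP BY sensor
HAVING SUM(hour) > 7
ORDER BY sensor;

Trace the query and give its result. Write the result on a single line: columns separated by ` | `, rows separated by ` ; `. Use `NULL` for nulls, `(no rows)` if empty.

Partition readings by sensor; compute SUM(hour) within each group.
HAVING: keep groups where SUM(hour) > 7.
  S12: ids {1, 5, 6, 9} → SUM(hour)=16
  S15: ids {2} → SUM(hour)=14
  S16: ids {3, 7} → SUM(hour)=13
  S9: ids {4, 8, 10} → SUM(hour)=30

S12 | 16 ; S15 | 14 ; S16 | 13 ; S9 | 30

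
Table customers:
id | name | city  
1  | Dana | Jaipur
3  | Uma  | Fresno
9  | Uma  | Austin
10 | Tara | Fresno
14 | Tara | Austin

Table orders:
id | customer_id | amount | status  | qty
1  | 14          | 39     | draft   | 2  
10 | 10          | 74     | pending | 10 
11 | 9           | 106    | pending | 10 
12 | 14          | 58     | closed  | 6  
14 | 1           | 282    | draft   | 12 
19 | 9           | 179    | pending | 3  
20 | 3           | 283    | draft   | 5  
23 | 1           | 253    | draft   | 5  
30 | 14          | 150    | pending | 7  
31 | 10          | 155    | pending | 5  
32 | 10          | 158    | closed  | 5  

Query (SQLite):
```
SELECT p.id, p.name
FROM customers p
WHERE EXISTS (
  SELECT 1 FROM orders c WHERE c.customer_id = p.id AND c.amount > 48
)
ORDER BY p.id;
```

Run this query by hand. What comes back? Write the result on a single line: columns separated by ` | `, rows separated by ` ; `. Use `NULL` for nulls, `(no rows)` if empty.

1 | Dana ; 3 | Uma ; 9 | Uma ; 10 | Tara ; 14 | Tara

For each customers row, check whether any orders with matching customer_id has amount > 48.
Keep rows where that is true.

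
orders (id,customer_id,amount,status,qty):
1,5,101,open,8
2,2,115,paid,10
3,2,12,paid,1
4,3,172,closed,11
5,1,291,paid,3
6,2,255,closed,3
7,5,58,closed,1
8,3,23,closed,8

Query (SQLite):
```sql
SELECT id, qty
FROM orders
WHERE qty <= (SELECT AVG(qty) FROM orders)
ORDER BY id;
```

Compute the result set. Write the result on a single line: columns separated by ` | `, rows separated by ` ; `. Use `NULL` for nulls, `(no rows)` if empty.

Scalar subquery: AVG(qty) over all orders rows = 5.625.
Keep rows where qty <= that value.

3 | 1 ; 5 | 3 ; 6 | 3 ; 7 | 1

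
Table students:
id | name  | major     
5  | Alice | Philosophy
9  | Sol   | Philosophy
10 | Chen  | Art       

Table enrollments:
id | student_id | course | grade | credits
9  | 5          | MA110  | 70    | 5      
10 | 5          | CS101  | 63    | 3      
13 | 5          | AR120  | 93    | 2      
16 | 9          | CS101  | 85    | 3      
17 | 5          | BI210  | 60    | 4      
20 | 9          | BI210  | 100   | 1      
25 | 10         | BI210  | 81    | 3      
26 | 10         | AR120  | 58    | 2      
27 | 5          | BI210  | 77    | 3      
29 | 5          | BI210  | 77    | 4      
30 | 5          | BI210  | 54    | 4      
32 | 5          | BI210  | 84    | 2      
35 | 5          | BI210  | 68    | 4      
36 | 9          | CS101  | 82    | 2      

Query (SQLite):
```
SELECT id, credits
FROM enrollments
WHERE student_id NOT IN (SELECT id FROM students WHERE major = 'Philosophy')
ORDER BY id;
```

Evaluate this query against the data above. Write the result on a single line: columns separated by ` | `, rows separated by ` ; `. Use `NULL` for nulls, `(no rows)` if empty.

Inner query: students.id where major = 'Philosophy'.
Outer: keep enrollments rows whose student_id is not in that set.
Inner query → {5, 9}

25 | 3 ; 26 | 2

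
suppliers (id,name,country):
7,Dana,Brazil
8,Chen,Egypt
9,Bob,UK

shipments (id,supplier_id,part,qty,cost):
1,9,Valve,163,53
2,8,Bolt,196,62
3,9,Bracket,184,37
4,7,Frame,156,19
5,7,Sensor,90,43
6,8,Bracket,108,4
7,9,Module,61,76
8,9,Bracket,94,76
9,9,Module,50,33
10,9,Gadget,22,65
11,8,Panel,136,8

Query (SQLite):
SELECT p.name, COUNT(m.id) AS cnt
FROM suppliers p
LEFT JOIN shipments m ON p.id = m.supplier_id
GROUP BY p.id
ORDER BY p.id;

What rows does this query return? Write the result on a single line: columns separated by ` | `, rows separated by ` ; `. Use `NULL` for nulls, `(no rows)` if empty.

Dana | 2 ; Chen | 3 ; Bob | 6

LEFT JOIN keeps every suppliers row; unmatched ones get NULL for shipments columns.
Group by suppliers.id and compute COUNT(m.id). COUNT(col) of an all-NULL group is 0.
  7: ids {4, 5} → COUNT(m.id)=2
  8: ids {2, 6, 11} → COUNT(m.id)=3
  9: ids {1, 3, 7, 8, 9, 10} → COUNT(m.id)=6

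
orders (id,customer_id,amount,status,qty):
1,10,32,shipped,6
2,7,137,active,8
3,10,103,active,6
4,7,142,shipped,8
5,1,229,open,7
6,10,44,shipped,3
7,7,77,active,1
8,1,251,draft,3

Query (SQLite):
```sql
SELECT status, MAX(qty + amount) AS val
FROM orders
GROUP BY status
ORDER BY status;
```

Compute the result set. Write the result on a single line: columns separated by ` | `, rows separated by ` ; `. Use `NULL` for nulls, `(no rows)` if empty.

For each row compute qty + amount.
Group by status; take MAX of the expression per group.
  active: ids {2, 3, 7} → MAX(qty + amount)=145
  draft: ids {8} → MAX(qty + amount)=254
  open: ids {5} → MAX(qty + amount)=236
  shipped: ids {1, 4, 6} → MAX(qty + amount)=150

active | 145 ; draft | 254 ; open | 236 ; shipped | 150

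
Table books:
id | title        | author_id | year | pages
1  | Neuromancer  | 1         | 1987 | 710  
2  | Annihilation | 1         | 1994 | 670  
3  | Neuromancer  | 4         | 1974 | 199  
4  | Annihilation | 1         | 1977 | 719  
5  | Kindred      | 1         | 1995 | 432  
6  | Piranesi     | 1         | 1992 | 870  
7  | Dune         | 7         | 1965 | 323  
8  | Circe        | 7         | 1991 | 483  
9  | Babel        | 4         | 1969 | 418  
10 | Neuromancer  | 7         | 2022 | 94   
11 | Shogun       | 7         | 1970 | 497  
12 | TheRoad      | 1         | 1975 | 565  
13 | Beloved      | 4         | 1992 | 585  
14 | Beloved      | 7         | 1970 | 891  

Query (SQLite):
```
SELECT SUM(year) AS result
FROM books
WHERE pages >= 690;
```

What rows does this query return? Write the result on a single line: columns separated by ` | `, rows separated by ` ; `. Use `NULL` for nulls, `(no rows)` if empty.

7926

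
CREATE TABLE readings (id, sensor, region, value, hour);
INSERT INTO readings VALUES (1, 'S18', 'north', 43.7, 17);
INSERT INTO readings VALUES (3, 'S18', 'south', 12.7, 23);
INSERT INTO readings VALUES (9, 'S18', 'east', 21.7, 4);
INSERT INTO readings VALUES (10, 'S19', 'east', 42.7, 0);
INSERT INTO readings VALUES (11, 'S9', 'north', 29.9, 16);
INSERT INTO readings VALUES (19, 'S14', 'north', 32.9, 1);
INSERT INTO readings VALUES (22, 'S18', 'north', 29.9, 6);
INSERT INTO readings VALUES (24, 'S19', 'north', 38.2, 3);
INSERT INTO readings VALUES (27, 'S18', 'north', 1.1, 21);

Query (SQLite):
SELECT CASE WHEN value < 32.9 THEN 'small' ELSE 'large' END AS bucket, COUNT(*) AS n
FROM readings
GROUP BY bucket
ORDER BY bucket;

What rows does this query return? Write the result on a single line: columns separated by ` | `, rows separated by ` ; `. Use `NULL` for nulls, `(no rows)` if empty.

large | 4 ; small | 5

Bucket rows by value < 32.9 → 'small' else 'large'; count each bucket.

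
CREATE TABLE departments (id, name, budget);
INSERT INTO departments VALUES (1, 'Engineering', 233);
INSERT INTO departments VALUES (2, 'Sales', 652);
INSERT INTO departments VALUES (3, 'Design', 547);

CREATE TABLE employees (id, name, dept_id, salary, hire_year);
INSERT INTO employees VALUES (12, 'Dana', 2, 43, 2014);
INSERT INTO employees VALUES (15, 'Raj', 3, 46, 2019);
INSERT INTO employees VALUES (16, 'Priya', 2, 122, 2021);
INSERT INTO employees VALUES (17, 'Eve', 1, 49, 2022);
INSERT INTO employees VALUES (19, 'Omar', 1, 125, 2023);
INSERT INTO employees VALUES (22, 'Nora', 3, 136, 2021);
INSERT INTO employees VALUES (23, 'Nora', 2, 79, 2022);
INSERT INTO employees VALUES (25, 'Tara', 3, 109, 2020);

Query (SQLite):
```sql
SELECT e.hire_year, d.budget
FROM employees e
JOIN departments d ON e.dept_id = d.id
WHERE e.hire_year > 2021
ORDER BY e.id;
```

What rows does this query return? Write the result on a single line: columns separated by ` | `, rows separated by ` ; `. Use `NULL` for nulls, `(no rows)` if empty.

2022 | 233 ; 2023 | 233 ; 2022 | 652

Each employees row matches the departments row where dept_id = departments.id.
Then keep rows with e.hire_year > 2021.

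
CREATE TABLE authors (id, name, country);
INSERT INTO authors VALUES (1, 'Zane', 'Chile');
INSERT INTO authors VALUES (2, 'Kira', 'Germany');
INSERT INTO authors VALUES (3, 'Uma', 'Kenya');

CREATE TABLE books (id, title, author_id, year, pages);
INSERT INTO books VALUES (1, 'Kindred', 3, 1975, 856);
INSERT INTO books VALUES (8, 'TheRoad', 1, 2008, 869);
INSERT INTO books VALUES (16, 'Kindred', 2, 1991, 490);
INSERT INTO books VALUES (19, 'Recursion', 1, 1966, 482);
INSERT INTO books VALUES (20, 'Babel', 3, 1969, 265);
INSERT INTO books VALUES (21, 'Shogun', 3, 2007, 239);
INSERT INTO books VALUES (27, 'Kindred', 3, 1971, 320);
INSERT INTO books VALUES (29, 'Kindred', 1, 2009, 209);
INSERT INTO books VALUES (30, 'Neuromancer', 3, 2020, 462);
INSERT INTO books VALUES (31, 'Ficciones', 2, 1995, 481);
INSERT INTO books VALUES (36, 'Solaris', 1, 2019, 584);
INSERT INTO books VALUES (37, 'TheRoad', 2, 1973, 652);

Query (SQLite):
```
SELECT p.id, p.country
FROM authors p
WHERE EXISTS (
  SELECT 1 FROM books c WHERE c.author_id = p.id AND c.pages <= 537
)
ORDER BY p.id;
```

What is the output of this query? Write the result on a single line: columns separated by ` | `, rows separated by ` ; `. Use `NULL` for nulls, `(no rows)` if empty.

1 | Chile ; 2 | Germany ; 3 | Kenya

For each authors row, check whether any books with matching author_id has pages <= 537.
Keep rows where that is true.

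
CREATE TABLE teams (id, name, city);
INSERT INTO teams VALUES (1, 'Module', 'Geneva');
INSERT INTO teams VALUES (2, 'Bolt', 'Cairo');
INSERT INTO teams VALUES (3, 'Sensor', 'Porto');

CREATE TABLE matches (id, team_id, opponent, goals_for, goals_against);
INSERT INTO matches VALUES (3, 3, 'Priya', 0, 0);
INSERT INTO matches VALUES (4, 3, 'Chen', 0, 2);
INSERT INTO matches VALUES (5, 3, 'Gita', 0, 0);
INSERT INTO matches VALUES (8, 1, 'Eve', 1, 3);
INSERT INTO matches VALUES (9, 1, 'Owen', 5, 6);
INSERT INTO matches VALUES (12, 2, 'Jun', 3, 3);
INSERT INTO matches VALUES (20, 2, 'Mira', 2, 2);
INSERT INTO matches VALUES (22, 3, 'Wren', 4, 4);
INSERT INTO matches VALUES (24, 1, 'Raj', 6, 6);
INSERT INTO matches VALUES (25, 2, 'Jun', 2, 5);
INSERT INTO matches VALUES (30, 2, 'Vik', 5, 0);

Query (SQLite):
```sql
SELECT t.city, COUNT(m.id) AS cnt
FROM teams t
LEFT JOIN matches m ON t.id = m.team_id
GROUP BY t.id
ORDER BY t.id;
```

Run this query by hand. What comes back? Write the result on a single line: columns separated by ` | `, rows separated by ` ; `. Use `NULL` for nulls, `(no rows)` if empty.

LEFT JOIN keeps every teams row; unmatched ones get NULL for matches columns.
Group by teams.id and compute COUNT(m.id). COUNT(col) of an all-NULL group is 0.
  1: ids {8, 9, 24} → COUNT(m.id)=3
  2: ids {12, 20, 25, 30} → COUNT(m.id)=4
  3: ids {3, 4, 5, 22} → COUNT(m.id)=4

Geneva | 3 ; Cairo | 4 ; Porto | 4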